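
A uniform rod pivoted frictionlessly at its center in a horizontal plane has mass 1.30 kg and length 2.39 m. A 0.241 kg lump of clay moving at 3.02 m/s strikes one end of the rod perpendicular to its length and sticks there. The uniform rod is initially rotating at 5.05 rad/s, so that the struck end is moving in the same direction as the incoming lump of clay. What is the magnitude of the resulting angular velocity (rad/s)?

|ω_f| ≈ 4.15 rad/s

The axle reaction passes through the pivot and exerts no torque about it; angular momentum about the pivot is conserved through the impact.
I_p = (1/12)(1.30)(2.39)² = 0.6188 kg·m². Taking the sense of the lump of clay's angular momentum as positive, L_{lump} = m v R = (0.241)(3.02)(2.39/2) = 0.8697 kg·m²/s.
L_i = +I_p ω_p + m v R = +(0.6188)(5.05) + 0.8697 = 3.995 kg·m²/s.
After sticking, I_f = I_p + m R² = 0.6188 + (0.241)(2.39/2)² = 0.9630 kg·m².
ω_f = L_i / I_f = 3.995 / 0.9630 = 4.148 rad/s.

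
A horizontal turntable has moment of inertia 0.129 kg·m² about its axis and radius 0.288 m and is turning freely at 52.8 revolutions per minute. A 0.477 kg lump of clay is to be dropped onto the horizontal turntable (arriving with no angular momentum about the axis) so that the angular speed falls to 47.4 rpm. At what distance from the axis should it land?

r ≈ 0.176 m

The added mass arrives with no angular momentum about the axis, and any external torque about the axis is negligible, so the system's angular momentum is conserved.
I_p ω_i = (I_p + m r²) ω_f ⇒ m r² = I_p(ω_i/ω_f − 1) = 0.1290(52.8/47.4 − 1) = 0.01470 kg·m².
r = √(0.01470/0.477) = 0.1755 m.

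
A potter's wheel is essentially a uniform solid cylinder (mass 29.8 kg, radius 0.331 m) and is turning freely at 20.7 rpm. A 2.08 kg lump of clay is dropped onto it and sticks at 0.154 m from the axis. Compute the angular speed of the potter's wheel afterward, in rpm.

ω_f ≈ 20.1 rpm

No external torque acts about the axis; L_before = L_after.
I_p = ½(29.8)(0.331)² = 1.632 kg·m².
Added inertia Σmr² = (2.08)(0.154)² = 0.04933 kg·m²; I_f = 1.632 + 0.04933 = 1.682 kg·m².
ω_f = I_p ω_i / I_f = (1.632)(20.7) / 1.682 = 20.09 rpm.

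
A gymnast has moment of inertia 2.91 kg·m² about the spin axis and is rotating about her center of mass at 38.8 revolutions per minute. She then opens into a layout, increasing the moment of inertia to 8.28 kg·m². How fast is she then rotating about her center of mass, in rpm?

ω₂ ≈ 13.6 rpm

With no external torque about the axis, L is conserved: I₁ω₁ = I₂ω₂.
ω₂ = I₁ω₁ / I₂ = (2.910)(38.8 rpm) / (8.280) = 13.64 rpm.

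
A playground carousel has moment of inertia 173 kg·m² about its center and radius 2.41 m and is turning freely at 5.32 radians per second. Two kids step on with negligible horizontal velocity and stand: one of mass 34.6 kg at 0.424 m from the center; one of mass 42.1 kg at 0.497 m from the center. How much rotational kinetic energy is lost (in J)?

energy lost ≈ 215 J

The added mass arrives with no angular momentum about the center, and any external torque about the center is negligible, so the system's angular momentum is conserved.
Added inertia Σmr² = (34.6)(0.424)² + (42.1)(0.497)² = 16.62 kg·m²; I_f = 173.0 + 16.62 = 189.6 kg·m².
ω_f = I_p ω_i / I_f = (173.0)(5.32) / 189.6 = 4.854 rad/s.
KE_i = ½(173.0)(5.320 rad/s)² = 2448 J; KE_f = ½(189.6)(4.854)² = 2234 J.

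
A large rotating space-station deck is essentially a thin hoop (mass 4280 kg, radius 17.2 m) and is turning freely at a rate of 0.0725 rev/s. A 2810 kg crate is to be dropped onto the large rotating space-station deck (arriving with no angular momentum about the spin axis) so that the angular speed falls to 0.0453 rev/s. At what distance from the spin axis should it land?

r ≈ 16.4 m

No external torque acts about the spin axis; L_before = L_after.
I_p = (4280)(17.2)² = 1.266e+06 kg·m².
I_p ω_i = (I_p + m r²) ω_f ⇒ m r² = I_p(ω_i/ω_f − 1) = 1.266e+06(0.0725/0.0453 − 1) = 7.603e+05 kg·m².
r = √(7.603e+05/2810) = 16.45 m.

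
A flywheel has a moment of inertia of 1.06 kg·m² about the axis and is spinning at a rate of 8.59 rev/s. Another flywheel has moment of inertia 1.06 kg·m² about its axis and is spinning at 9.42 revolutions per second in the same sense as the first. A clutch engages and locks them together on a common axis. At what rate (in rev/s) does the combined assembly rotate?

No external torque acts about the common axis, so total angular momentum is conserved.
Taking A's sense as positive: L = (1.060)(8.59) + (1.060)(9.42) = 19.09 kg·m²·rev/s.
Combined I = 1.060 + 1.060 = 2.120 kg·m².
ω_f = L / I = 19.09 / 2.120 = 9.005 rev/s.

|ω_f| ≈ 9.01 rev/s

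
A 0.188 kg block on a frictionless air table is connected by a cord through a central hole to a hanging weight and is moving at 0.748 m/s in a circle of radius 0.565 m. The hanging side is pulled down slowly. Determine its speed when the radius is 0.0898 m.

The only horizontal force on the mass is along the cord (radial), so it exerts no torque about the hole and angular momentum m v r is conserved.
v₂ = v₁ r₁ / r₂ = (0.748)(0.565) / (0.0898) = 4.706 m/s.

v₂ ≈ 4.71 m/s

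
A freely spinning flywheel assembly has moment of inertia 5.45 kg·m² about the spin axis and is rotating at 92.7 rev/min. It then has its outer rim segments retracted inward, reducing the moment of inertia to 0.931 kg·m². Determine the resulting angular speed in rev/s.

ω₂ ≈ 9.04 rev/s

Angular momentum about the spin axis is conserved since the torque about it is zero.
ω₂ = I₁ω₁ / I₂ = (5.450)(92.7 rpm) / (0.9310) = 542.7 rpm = 9.044 rev/s.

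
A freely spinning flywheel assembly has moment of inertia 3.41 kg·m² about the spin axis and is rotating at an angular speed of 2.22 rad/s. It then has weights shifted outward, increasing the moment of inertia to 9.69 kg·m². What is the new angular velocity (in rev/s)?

ω₂ ≈ 0.124 rev/s

No external torque acts about the spin axis, so angular momentum is conserved.
ω₂ = I₁ω₁ / I₂ = (3.410)(2.22 rad/s) / (9.690) = 0.7812 rad/s = 0.1243 rev/s.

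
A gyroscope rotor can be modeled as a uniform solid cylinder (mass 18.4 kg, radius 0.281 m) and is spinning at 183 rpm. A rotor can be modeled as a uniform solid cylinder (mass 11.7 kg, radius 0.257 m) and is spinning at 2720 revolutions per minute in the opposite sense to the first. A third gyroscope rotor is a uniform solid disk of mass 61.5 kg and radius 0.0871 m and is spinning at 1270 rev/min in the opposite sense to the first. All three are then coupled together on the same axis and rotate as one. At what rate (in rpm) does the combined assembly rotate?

|ω_f| ≈ 902 rpm

No external torque acts about the common axis, so total angular momentum is conserved.
Moments of inertia: I_A = ½(18.4)(0.281)² = 0.7264 kg·m²; I_B = ½(11.7)(0.257)² = 0.3864 kg·m²; I_C = ½(61.5)(0.0871)² = 0.2333 kg·m².
Taking A's sense as positive: L = (0.7264)(183) − (0.3864)(2720) − (0.2333)(1270) = -1214 kg·m²·rpm.
Combined I = 0.7264 + 0.3864 + 0.2333 = 1.346 kg·m².
ω_f = L / I = -1214 / 1.346 = -902.1 rpm.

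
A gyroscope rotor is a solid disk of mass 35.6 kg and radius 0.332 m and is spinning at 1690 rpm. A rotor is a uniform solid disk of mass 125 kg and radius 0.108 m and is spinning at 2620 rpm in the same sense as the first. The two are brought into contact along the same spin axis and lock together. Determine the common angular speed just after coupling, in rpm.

|ω_f| ≈ 1940 rpm

The coupling torques are internal; angular momentum about the shared axis is conserved.
Moments of inertia: I_A = ½(35.6)(0.332)² = 1.962 kg·m²; I_B = ½(125)(0.108)² = 0.7290 kg·m².
Taking A's sense as positive: L = (1.962)(1690) + (0.7290)(2620) = 5226 kg·m²·rpm.
Combined I = 1.962 + 0.7290 = 2.691 kg·m².
ω_f = L / I = 5226 / 2.691 = 1942 rpm.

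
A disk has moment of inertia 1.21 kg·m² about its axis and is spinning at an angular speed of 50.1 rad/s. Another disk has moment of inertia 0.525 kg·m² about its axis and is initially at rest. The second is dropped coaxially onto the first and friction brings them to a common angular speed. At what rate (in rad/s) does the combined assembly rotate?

|ω_f| ≈ 34.9 rad/s

The coupling torques are internal; angular momentum about the shared axis is conserved.
Taking A's sense as positive: L = (1.210)(50.1) = 60.62 kg·m²·rad/s.
Combined I = 1.210 + 0.5250 = 1.735 kg·m².
ω_f = L / I = 60.62 / 1.735 = 34.94 rad/s.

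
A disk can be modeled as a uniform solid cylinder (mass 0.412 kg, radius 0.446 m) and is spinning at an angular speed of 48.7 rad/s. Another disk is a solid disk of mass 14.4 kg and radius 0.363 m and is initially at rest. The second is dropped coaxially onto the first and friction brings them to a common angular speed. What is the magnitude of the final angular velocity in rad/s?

No external torque acts about the common axis, so total angular momentum is conserved.
Moments of inertia: I_A = ½(0.412)(0.446)² = 0.04098 kg·m²; I_B = ½(14.4)(0.363)² = 0.9487 kg·m².
Taking A's sense as positive: L = (0.04098)(48.7) = 1.996 kg·m²·rad/s.
Combined I = 0.04098 + 0.9487 = 0.9897 kg·m².
ω_f = L / I = 1.996 / 0.9897 = 2.016 rad/s.

|ω_f| ≈ 2.02 rad/s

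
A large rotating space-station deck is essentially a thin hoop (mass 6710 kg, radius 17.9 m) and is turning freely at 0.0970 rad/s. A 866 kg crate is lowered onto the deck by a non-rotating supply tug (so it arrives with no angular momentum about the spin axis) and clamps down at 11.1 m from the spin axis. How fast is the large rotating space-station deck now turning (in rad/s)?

ω_f ≈ 0.0924 rad/s

No external torque acts about the spin axis; L_before = L_after.
I_p = (6710)(17.9)² = 2.150e+06 kg·m².
Added inertia Σmr² = (866)(11.1)² = 1.067e+05 kg·m²; I_f = 2.150e+06 + 1.067e+05 = 2.257e+06 kg·m².
ω_f = I_p ω_i / I_f = (2.150e+06)(0.0970) / 2.257e+06 = 0.09241 rad/s.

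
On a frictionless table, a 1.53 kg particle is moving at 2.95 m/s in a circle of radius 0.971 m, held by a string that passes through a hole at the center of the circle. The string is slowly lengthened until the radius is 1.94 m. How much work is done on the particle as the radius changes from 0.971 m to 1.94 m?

The only horizontal force on the mass is along the cord (radial), so it exerts no torque about the hole and angular momentum m v r is conserved.
v₂ = v₁ r₁ / r₂ = (2.95)(0.971) / (1.94) = 1.477 m/s.
W = ΔKE = ½m(v₂² − v₁²) = -4.990 J.

W ≈ -4.99 J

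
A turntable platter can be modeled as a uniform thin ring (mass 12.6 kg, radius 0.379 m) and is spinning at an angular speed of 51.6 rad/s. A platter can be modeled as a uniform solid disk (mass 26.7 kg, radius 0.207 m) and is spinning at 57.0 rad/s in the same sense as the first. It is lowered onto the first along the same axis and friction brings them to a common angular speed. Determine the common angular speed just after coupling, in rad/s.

|ω_f| ≈ 52.9 rad/s

No external torque acts about the common axis, so total angular momentum is conserved.
Moments of inertia: I_A = (12.6)(0.379)² = 1.810 kg·m²; I_B = ½(26.7)(0.207)² = 0.5720 kg·m².
Taking A's sense as positive: L = (1.810)(51.6) + (0.5720)(57.0) = 126.0 kg·m²·rad/s.
Combined I = 1.810 + 0.5720 = 2.382 kg·m².
ω_f = L / I = 126.0 / 2.382 = 52.90 rad/s.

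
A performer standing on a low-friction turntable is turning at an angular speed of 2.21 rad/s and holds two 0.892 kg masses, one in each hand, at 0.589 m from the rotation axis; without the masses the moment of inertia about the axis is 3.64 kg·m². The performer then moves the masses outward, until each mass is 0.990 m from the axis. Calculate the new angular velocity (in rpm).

Angular momentum about the spin axis is conserved since the torque about it is zero.
I₁ = 3.64 + 2(0.892)(0.589)² = 4.259 kg·m²; I₂ = 3.64 + 2(0.892)(0.990)² = 5.388 kg·m².
ω₂ = I₁ω₁ / I₂ = (4.259)(2.21 rad/s) / (5.388) = 1.747 rad/s = 16.68 rpm.

ω₂ ≈ 16.7 rpm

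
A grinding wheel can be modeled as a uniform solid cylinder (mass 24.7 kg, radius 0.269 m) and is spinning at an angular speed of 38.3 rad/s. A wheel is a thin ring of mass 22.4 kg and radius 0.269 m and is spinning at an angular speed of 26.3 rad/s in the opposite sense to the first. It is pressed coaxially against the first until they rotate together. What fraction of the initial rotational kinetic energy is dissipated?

The coupling torques are internal; angular momentum about the shared axis is conserved.
Moments of inertia: I_A = ½(24.7)(0.269)² = 0.8937 kg·m²; I_B = (22.4)(0.269)² = 1.621 kg·m².
Taking A's sense as positive: L = (0.8937)(38.3) − (1.621)(26.3) = -8.402 kg·m²·rad/s.
Combined I = 0.8937 + 1.621 = 2.515 kg·m².
ω_f = L / I = -8.402 / 2.515 = -3.341 rad/s.
KE_i = ½ΣIω² = 1216 J; KE_f = ½(2.515)(3.341)² = 14.04 J.
Fraction dissipated = (KE_i − KE_f)/KE_i = 0.9885.

fraction ≈ 0.988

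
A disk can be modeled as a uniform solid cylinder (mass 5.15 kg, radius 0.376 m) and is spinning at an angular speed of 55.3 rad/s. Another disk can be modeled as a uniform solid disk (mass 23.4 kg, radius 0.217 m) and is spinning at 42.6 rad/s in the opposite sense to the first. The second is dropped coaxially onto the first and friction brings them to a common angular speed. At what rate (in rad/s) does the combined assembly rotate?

The coupling torques are internal; angular momentum about the shared axis is conserved.
Moments of inertia: I_A = ½(5.15)(0.376)² = 0.3640 kg·m²; I_B = ½(23.4)(0.217)² = 0.5509 kg·m².
Taking A's sense as positive: L = (0.3640)(55.3) − (0.5509)(42.6) = -3.339 kg·m²·rad/s.
Combined I = 0.3640 + 0.5509 = 0.9150 kg·m².
ω_f = L / I = -3.339 / 0.9150 = -3.649 rad/s.

|ω_f| ≈ 3.65 rad/s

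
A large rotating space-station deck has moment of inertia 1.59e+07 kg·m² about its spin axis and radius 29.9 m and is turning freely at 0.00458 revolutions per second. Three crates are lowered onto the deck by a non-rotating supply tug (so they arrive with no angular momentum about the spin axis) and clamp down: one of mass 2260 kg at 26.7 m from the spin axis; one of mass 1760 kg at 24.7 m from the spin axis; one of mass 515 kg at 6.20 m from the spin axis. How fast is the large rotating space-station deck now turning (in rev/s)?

ω_f ≈ 0.00391 rev/s

The added mass arrives with no angular momentum about the spin axis, and any external torque about the spin axis is negligible, so the system's angular momentum is conserved.
Added inertia Σmr² = (2260)(26.7)² + (1760)(24.7)² + (515)(6.20)² = 2.705e+06 kg·m²; I_f = 1.590e+07 + 2.705e+06 = 1.860e+07 kg·m².
ω_f = I_p ω_i / I_f = (1.590e+07)(0.00458) / 1.860e+07 = 0.003914 rev/s.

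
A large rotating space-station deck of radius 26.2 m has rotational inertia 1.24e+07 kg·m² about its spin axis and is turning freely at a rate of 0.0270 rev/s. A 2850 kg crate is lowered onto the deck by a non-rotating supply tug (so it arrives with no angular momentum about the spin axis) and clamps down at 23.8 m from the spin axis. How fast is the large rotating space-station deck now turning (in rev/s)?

ω_f ≈ 0.0239 rev/s

The added mass arrives with no angular momentum about the spin axis, and any external torque about the spin axis is negligible, so the system's angular momentum is conserved.
Added inertia Σmr² = (2850)(23.8)² = 1.614e+06 kg·m²; I_f = 1.240e+07 + 1.614e+06 = 1.401e+07 kg·m².
ω_f = I_p ω_i / I_f = (1.240e+07)(0.0270) / 1.401e+07 = 0.02389 rev/s.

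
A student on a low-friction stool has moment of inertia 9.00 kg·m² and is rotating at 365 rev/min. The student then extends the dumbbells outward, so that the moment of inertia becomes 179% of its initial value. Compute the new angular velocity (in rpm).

With no external torque about the axis, L is conserved: I₁ω₁ = I₂ω₂.
I₂ = 1.79 × 9.00 = 16.11 kg·m².
ω₂ = I₁ω₁ / I₂ = (9.000)(365 rpm) / (16.11) = 203.9 rpm.

ω₂ ≈ 204 rpm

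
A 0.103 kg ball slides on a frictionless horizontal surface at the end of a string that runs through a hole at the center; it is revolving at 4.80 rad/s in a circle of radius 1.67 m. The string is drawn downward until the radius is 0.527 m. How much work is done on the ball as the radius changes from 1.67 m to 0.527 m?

The constraining force is radial, so m r² ω about the center is conserved.
ω₂ = ω₁ (r₁/r₂)² = (4.80)(1.67/0.527)² = 48.20 rad/s.
W = ΔKE = ½m(v₂² − v₁²) = 29.92 J.

W ≈ 29.9 J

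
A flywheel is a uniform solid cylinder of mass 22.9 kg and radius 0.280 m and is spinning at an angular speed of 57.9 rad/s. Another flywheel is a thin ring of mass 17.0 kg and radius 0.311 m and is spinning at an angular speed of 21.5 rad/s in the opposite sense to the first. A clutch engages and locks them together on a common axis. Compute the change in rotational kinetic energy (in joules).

ΔKE ≈ -1830 J

The coupling torques are internal; angular momentum about the shared axis is conserved.
Moments of inertia: I_A = ½(22.9)(0.280)² = 0.8977 kg·m²; I_B = (17.0)(0.311)² = 1.644 kg·m².
Taking A's sense as positive: L = (0.8977)(57.9) − (1.644)(21.5) = 16.62 kg·m²·rad/s.
Combined I = 0.8977 + 1.644 = 2.542 kg·m².
ω_f = L / I = 16.62 / 2.542 = 6.540 rad/s.
KE_i = ½ΣIω² = 1885 J; KE_f = ½(2.542)(6.540)² = 54.36 J.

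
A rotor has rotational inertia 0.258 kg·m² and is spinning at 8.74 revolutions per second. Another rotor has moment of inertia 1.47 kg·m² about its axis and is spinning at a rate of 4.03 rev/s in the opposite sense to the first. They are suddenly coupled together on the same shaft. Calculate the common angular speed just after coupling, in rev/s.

|ω_f| ≈ 2.12 rev/s

No external torque acts about the common axis, so total angular momentum is conserved.
Taking A's sense as positive: L = (0.2580)(8.74) − (1.470)(4.03) = -3.669 kg·m²·rev/s.
Combined I = 0.2580 + 1.470 = 1.728 kg·m².
ω_f = L / I = -3.669 / 1.728 = -2.123 rev/s.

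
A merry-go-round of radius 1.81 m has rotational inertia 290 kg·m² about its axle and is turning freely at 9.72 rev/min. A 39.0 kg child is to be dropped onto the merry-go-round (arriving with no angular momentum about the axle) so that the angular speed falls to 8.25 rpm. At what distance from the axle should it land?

No external torque acts about the axle; L_before = L_after.
I_p ω_i = (I_p + m r²) ω_f ⇒ m r² = I_p(ω_i/ω_f − 1) = 290.0(9.72/8.25 − 1) = 51.67 kg·m².
r = √(51.67/39.0) = 1.151 m.

r ≈ 1.15 m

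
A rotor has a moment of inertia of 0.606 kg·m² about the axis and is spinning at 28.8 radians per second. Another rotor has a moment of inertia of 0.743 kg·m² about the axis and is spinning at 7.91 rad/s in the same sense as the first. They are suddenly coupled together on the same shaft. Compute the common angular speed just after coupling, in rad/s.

The coupling torques are internal; angular momentum about the shared axis is conserved.
Taking A's sense as positive: L = (0.6060)(28.8) + (0.7430)(7.91) = 23.33 kg·m²·rad/s.
Combined I = 0.6060 + 0.7430 = 1.349 kg·m².
ω_f = L / I = 23.33 / 1.349 = 17.29 rad/s.

|ω_f| ≈ 17.3 rad/s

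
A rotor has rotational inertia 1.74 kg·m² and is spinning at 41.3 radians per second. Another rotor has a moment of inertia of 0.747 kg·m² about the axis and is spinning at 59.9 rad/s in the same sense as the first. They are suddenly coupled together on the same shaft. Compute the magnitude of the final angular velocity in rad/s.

The coupling torques are internal; angular momentum about the shared axis is conserved.
Taking A's sense as positive: L = (1.740)(41.3) + (0.7470)(59.9) = 116.6 kg·m²·rad/s.
Combined I = 1.740 + 0.7470 = 2.487 kg·m².
ω_f = L / I = 116.6 / 2.487 = 46.89 rad/s.

|ω_f| ≈ 46.9 rad/s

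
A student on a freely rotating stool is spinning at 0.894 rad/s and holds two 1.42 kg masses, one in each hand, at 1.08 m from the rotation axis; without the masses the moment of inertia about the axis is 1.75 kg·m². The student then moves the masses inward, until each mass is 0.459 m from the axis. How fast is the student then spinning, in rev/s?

Angular momentum about the spin axis is conserved since the torque about it is zero.
I₁ = 1.75 + 2(1.42)(1.08)² = 5.063 kg·m²; I₂ = 1.75 + 2(1.42)(0.459)² = 2.348 kg·m².
ω₂ = I₁ω₁ / I₂ = (5.063)(0.894 rad/s) / (2.348) = 1.927 rad/s = 0.3067 rev/s.

ω₂ ≈ 0.307 rev/s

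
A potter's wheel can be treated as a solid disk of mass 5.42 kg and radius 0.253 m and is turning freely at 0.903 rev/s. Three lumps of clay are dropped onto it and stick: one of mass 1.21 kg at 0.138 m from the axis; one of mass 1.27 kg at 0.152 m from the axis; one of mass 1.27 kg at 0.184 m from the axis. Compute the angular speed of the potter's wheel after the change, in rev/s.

The added mass arrives with no angular momentum about the axis, and any external torque about the axis is negligible, so the system's angular momentum is conserved.
I_p = ½(5.42)(0.253)² = 0.1735 kg·m².
Added inertia Σmr² = (1.21)(0.138)² + (1.27)(0.152)² + (1.27)(0.184)² = 0.09538 kg·m²; I_f = 0.1735 + 0.09538 = 0.2688 kg·m².
ω_f = I_p ω_i / I_f = (0.1735)(0.903) / 0.2688 = 0.5826 rev/s.

ω_f ≈ 0.583 rev/s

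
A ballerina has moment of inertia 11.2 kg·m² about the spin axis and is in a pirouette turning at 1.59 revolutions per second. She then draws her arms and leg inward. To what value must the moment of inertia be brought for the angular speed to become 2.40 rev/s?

I₂ ≈ 7.42 kg·m²

With no external torque about the axis, L is conserved: I₁ω₁ = I₂ω₂.
I₂ = I₁ω₁ / ω₂ = (11.2)(1.59) / (2.40) = 7.420 kg·m².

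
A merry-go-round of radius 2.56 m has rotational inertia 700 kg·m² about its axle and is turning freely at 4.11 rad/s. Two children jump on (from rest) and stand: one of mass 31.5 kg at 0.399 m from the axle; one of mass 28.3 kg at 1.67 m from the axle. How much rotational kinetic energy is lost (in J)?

energy lost ≈ 633 J

No external torque acts about the axle; L_before = L_after.
Added inertia Σmr² = (31.5)(0.399)² + (28.3)(1.67)² = 83.94 kg·m²; I_f = 700.0 + 83.94 = 783.9 kg·m².
ω_f = I_p ω_i / I_f = (700.0)(4.11) / 783.9 = 3.670 rad/s.
KE_i = ½(700.0)(4.110 rad/s)² = 5912 J; KE_f = ½(783.9)(3.670)² = 5279 J.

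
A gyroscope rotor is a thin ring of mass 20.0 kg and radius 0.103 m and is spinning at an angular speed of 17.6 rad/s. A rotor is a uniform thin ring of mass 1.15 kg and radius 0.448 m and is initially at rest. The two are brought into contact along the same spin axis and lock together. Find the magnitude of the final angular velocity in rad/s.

|ω_f| ≈ 8.43 rad/s

No external torque acts about the common axis, so total angular momentum is conserved.
Moments of inertia: I_A = (20.0)(0.103)² = 0.2122 kg·m²; I_B = (1.15)(0.448)² = 0.2308 kg·m².
Taking A's sense as positive: L = (0.2122)(17.6) = 3.734 kg·m²·rad/s.
Combined I = 0.2122 + 0.2308 = 0.4430 kg·m².
ω_f = L / I = 3.734 / 0.4430 = 8.430 rad/s.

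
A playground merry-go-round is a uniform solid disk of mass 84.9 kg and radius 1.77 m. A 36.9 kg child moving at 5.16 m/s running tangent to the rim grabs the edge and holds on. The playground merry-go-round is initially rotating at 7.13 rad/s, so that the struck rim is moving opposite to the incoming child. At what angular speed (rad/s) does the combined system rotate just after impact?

The axle reaction passes through the axle and exerts no torque about it; angular momentum about the axle is conserved through the impact.
I_p = ½(84.9)(1.77)² = 133.0 kg·m². Taking the sense of the child's angular momentum as positive, L_{child} = m v R = (36.9)(5.16)(1.77) = 337.0 kg·m²/s.
L_i = −I_p ω_p + m v R = −(133.0)(7.13) + 337.0 = -611.2 kg·m²/s.
After sticking, I_f = I_p + m R² = 133.0 + (36.9)(1.77)² = 248.6 kg·m².
ω_f = L_i / I_f = -611.2 / 248.6 = -2.459 rad/s.

|ω_f| ≈ 2.46 rad/s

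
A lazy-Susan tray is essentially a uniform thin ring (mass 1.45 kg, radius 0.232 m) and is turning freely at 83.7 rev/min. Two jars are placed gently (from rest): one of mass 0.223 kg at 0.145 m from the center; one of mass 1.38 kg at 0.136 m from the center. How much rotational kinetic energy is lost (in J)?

No external torque acts about the center; L_before = L_after.
I_p = (1.45)(0.232)² = 0.07804 kg·m².
Added inertia Σmr² = (0.223)(0.145)² + (1.38)(0.136)² = 0.03021 kg·m²; I_f = 0.07804 + 0.03021 = 0.1083 kg·m².
ω_f = I_p ω_i / I_f = (0.07804)(83.7) / 0.1083 = 60.34 rpm.
KE_i = ½(0.07804)(8.765 rad/s)² = 2.998 J; KE_f = ½(0.1083)(6.319)² = 2.161 J.

energy lost ≈ 0.837 J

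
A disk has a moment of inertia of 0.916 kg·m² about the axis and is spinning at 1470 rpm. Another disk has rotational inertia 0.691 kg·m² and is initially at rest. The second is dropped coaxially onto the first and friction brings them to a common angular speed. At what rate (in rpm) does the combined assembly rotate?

The coupling torques are internal; angular momentum about the shared axis is conserved.
Taking A's sense as positive: L = (0.9160)(1470) = 1347 kg·m²·rpm.
Combined I = 0.9160 + 0.6910 = 1.607 kg·m².
ω_f = L / I = 1347 / 1.607 = 837.9 rpm.

|ω_f| ≈ 838 rpm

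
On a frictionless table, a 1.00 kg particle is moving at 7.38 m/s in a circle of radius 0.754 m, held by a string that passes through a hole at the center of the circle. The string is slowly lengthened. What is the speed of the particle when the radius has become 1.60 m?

Central (radial) force ⇒ zero torque about the center ⇒ m v r is constant.
v₂ = v₁ r₁ / r₂ = (7.38)(0.754) / (1.60) = 3.478 m/s.

v₂ ≈ 3.48 m/s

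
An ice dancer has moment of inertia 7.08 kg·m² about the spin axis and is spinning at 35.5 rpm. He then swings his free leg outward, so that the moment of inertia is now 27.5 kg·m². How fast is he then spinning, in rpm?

With no external torque about the axis, L is conserved: I₁ω₁ = I₂ω₂.
ω₂ = I₁ω₁ / I₂ = (7.080)(35.5 rpm) / (27.50) = 9.140 rpm.

ω₂ ≈ 9.14 rpm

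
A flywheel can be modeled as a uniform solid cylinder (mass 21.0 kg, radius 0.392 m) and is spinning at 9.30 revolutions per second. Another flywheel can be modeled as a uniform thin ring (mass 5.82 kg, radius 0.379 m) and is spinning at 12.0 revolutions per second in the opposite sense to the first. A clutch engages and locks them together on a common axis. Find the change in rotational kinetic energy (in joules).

ΔKE ≈ -4930 J

The coupling torques are internal; angular momentum about the shared axis is conserved.
Moments of inertia: I_A = ½(21.0)(0.392)² = 1.613 kg·m²; I_B = (5.82)(0.379)² = 0.8360 kg·m².
Taking A's sense as positive: L = (1.613)(9.30) − (0.8360)(12.0) = 4.973 kg·m²·rev/s.
Combined I = 1.613 + 0.8360 = 2.449 kg·m².
ω_f = L / I = 4.973 / 2.449 = 2.030 rev/s.
KE_i = ½ΣIω² = 5131 J; KE_f = ½(2.449)(12.76)² = 199.3 J.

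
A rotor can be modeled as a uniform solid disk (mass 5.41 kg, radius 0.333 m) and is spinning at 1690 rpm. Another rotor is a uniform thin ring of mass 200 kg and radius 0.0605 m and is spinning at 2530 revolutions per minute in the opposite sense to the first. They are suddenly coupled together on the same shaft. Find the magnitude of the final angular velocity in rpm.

|ω_f| ≈ 1300 rpm

The coupling torques are internal; angular momentum about the shared axis is conserved.
Moments of inertia: I_A = ½(5.41)(0.333)² = 0.3000 kg·m²; I_B = (200)(0.0605)² = 0.7320 kg·m².
Taking A's sense as positive: L = (0.3000)(1690) − (0.7320)(2530) = -1345 kg·m²·rpm.
Combined I = 0.3000 + 0.7320 = 1.032 kg·m².
ω_f = L / I = -1345 / 1.032 = -1303 rpm.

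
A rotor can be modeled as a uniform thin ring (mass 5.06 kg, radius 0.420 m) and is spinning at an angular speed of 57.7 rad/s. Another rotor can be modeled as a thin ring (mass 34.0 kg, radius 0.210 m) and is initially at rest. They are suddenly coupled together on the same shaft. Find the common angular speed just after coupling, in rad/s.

|ω_f| ≈ 21.5 rad/s

The coupling torques are internal; angular momentum about the shared axis is conserved.
Moments of inertia: I_A = (5.06)(0.420)² = 0.8926 kg·m²; I_B = (34.0)(0.210)² = 1.499 kg·m².
Taking A's sense as positive: L = (0.8926)(57.7) = 51.50 kg·m²·rad/s.
Combined I = 0.8926 + 1.499 = 2.392 kg·m².
ω_f = L / I = 51.50 / 2.392 = 21.53 rad/s.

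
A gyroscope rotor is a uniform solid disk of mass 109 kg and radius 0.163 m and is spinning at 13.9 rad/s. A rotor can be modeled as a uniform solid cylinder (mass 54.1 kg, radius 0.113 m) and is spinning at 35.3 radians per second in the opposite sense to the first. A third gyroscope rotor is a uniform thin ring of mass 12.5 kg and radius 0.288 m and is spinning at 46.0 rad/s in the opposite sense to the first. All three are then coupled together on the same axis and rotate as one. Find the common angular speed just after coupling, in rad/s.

|ω_f| ≈ 14.0 rad/s

The coupling torques are internal; angular momentum about the shared axis is conserved.
Moments of inertia: I_A = ½(109)(0.163)² = 1.448 kg·m²; I_B = ½(54.1)(0.113)² = 0.3454 kg·m²; I_C = (12.5)(0.288)² = 1.037 kg·m².
Taking A's sense as positive: L = (1.448)(13.9) − (0.3454)(35.3) − (1.037)(46.0) = -39.76 kg·m²·rad/s.
Combined I = 1.448 + 0.3454 + 1.037 = 2.830 kg·m².
ω_f = L / I = -39.76 / 2.830 = -14.05 rad/s.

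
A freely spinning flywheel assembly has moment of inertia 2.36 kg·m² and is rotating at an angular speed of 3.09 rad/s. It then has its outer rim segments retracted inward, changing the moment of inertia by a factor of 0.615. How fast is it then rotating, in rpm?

With no external torque about the axis, L is conserved: I₁ω₁ = I₂ω₂.
I₂ = 0.615 × 2.36 = 1.451 kg·m².
ω₂ = I₁ω₁ / I₂ = (2.360)(3.09 rad/s) / (1.451) = 5.024 rad/s = 47.98 rpm.

ω₂ ≈ 48.0 rpm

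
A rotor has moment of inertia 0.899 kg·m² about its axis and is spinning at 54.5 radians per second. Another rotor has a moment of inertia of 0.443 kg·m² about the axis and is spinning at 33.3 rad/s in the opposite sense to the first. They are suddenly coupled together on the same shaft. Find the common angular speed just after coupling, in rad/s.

|ω_f| ≈ 25.5 rad/s

The coupling torques are internal; angular momentum about the shared axis is conserved.
Taking A's sense as positive: L = (0.8990)(54.5) − (0.4430)(33.3) = 34.24 kg·m²·rad/s.
Combined I = 0.8990 + 0.4430 = 1.342 kg·m².
ω_f = L / I = 34.24 / 1.342 = 25.52 rad/s.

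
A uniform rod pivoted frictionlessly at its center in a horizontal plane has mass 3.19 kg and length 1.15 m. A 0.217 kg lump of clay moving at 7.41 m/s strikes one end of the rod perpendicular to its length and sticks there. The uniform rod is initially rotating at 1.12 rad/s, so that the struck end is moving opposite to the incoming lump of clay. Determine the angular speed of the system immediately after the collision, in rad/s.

|ω_f| ≈ 1.25 rad/s

The axle reaction passes through the pivot and exerts no torque about it; angular momentum about the pivot is conserved through the impact.
I_p = (1/12)(3.19)(1.15)² = 0.3516 kg·m². Taking the sense of the lump of clay's angular momentum as positive, L_{lump} = m v R = (0.217)(7.41)(1.15/2) = 0.9246 kg·m²/s.
L_i = −I_p ω_p + m v R = −(0.3516)(1.12) + 0.9246 = 0.5308 kg·m²/s.
After sticking, I_f = I_p + m R² = 0.3516 + (0.217)(1.15/2)² = 0.4233 kg·m².
ω_f = L_i / I_f = 0.5308 / 0.4233 = 1.254 rad/s.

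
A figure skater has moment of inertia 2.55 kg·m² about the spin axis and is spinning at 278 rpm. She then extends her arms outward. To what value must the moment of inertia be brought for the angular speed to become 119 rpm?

Angular momentum about the spin axis is conserved since the torque about it is zero.
I₂ = I₁ω₁ / ω₂ = (2.55)(278) / (119) = 5.957 kg·m².

I₂ ≈ 5.96 kg·m²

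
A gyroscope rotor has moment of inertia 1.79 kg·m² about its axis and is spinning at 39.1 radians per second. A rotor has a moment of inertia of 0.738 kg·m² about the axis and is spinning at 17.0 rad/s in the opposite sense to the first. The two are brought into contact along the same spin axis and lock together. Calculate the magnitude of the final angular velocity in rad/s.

No external torque acts about the common axis, so total angular momentum is conserved.
Taking A's sense as positive: L = (1.790)(39.1) − (0.7380)(17.0) = 57.44 kg·m²·rad/s.
Combined I = 1.790 + 0.7380 = 2.528 kg·m².
ω_f = L / I = 57.44 / 2.528 = 22.72 rad/s.

|ω_f| ≈ 22.7 rad/s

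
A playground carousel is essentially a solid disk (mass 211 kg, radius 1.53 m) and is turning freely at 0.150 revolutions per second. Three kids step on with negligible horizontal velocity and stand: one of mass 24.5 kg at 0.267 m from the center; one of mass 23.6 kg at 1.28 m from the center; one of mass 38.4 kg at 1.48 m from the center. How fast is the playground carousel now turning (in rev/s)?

ω_f ≈ 0.0997 rev/s

The added mass arrives with no angular momentum about the center, and any external torque about the center is negligible, so the system's angular momentum is conserved.
I_p = ½(211)(1.53)² = 247.0 kg·m².
Added inertia Σmr² = (24.5)(0.267)² + (23.6)(1.28)² + (38.4)(1.48)² = 124.5 kg·m²; I_f = 247.0 + 124.5 = 371.5 kg·m².
ω_f = I_p ω_i / I_f = (247.0)(0.150) / 371.5 = 0.09972 rev/s.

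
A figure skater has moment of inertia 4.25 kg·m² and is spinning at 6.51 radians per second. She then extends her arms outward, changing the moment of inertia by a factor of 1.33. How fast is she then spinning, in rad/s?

ω₂ ≈ 4.89 rad/s

Angular momentum about the spin axis is conserved since the torque about it is zero.
I₂ = 1.33 × 4.25 = 5.652 kg·m².
ω₂ = I₁ω₁ / I₂ = (4.250)(6.51 rad/s) / (5.652) = 4.895 rad/s.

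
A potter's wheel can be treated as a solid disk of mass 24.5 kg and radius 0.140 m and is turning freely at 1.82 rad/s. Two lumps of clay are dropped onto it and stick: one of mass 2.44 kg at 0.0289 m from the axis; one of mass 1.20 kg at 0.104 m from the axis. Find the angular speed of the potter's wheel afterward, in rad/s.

The added mass arrives with no angular momentum about the axis, and any external torque about the axis is negligible, so the system's angular momentum is conserved.
I_p = ½(24.5)(0.140)² = 0.2401 kg·m².
Added inertia Σmr² = (2.44)(0.0289)² + (1.20)(0.104)² = 0.01502 kg·m²; I_f = 0.2401 + 0.01502 = 0.2551 kg·m².
ω_f = I_p ω_i / I_f = (0.2401)(1.82) / 0.2551 = 1.713 rad/s.

ω_f ≈ 1.71 rad/s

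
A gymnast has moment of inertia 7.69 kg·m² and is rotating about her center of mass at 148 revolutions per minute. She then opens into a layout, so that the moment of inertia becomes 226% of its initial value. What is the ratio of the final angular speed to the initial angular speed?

ω₂/ω₁ ≈ 0.442

No external torque acts about the spin axis, so angular momentum is conserved.
I₂ = 2.26 × 7.69 = 17.38 kg·m².
ω₂/ω₁ = I₁/I₂ = 7.690 / 17.38 = 0.4425.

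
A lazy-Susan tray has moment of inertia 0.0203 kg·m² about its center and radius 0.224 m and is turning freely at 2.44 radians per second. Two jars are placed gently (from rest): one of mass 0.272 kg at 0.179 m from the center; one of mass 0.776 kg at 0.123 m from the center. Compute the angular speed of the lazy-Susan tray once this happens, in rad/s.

ω_f ≈ 1.22 rad/s

No external torque acts about the center; L_before = L_after.
Added inertia Σmr² = (0.272)(0.179)² + (0.776)(0.123)² = 0.02046 kg·m²; I_f = 0.02030 + 0.02046 = 0.04076 kg·m².
ω_f = I_p ω_i / I_f = (0.02030)(2.44) / 0.04076 = 1.215 rad/s.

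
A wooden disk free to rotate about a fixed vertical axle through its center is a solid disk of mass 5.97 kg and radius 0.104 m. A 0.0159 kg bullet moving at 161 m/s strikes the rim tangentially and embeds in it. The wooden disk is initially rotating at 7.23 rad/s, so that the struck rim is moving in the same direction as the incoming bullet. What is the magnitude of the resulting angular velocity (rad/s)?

|ω_f| ≈ 15.4 rad/s

About the axle the impulsive forces during the collision are internal, so angular momentum about that axis is conserved.
I_p = ½(5.97)(0.104)² = 0.03229 kg·m². Taking the sense of the bullet's angular momentum as positive, L_{bullet} = m v R = (0.0159)(161)(0.104) = 0.2662 kg·m²/s.
L_i = +I_p ω_p + m v R = +(0.03229)(7.23) + 0.2662 = 0.4997 kg·m²/s.
After sticking, I_f = I_p + m R² = 0.03229 + (0.0159)(0.104)² = 0.03246 kg·m².
ω_f = L_i / I_f = 0.4997 / 0.03246 = 15.39 rad/s.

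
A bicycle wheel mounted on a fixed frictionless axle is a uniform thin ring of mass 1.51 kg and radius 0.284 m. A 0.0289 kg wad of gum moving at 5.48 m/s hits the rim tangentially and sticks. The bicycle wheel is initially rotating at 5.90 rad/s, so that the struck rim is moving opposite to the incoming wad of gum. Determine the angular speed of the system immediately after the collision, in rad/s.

About the axle the impulsive forces during the collision are internal, so angular momentum about that axis is conserved.
I_p = (1.51)(0.284)² = 0.1218 kg·m². Taking the sense of the wad of gum's angular momentum as positive, L_{wad} = m v R = (0.0289)(5.48)(0.284) = 0.04498 kg·m²/s.
L_i = −I_p ω_p + m v R = −(0.1218)(5.90) + 0.04498 = -0.6736 kg·m²/s.
After sticking, I_f = I_p + m R² = 0.1218 + (0.0289)(0.284)² = 0.1241 kg·m².
ω_f = L_i / I_f = -0.6736 / 0.1241 = -5.427 rad/s.

|ω_f| ≈ 5.43 rad/s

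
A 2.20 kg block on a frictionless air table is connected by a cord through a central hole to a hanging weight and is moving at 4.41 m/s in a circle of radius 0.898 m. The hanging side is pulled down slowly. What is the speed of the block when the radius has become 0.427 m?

The only horizontal force on the mass is along the cord (radial), so it exerts no torque about the hole and angular momentum m v r is conserved.
v₂ = v₁ r₁ / r₂ = (4.41)(0.898) / (0.427) = 9.274 m/s.

v₂ ≈ 9.27 m/s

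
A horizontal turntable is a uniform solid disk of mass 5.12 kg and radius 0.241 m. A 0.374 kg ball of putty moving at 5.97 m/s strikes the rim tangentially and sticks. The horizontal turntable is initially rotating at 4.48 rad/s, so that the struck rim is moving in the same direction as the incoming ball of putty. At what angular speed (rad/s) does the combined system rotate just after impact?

|ω_f| ≈ 7.07 rad/s

The axle reaction passes through the axle and exerts no torque about it; angular momentum about the axle is conserved through the impact.
I_p = ½(5.12)(0.241)² = 0.1487 kg·m². Taking the sense of the ball of putty's angular momentum as positive, L_{ball} = m v R = (0.374)(5.97)(0.241) = 0.5381 kg·m²/s.
L_i = +I_p ω_p + m v R = +(0.1487)(4.48) + 0.5381 = 1.204 kg·m²/s.
After sticking, I_f = I_p + m R² = 0.1487 + (0.374)(0.241)² = 0.1704 kg·m².
ω_f = L_i / I_f = 1.204 / 0.1704 = 7.067 rad/s.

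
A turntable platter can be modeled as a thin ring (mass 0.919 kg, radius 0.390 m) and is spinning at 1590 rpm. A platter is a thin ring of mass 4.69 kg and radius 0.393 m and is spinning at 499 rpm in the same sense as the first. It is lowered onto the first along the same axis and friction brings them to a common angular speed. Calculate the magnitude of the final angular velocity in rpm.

The coupling torques are internal; angular momentum about the shared axis is conserved.
Moments of inertia: I_A = (0.919)(0.390)² = 0.1398 kg·m²; I_B = (4.69)(0.393)² = 0.7244 kg·m².
Taking A's sense as positive: L = (0.1398)(1590) + (0.7244)(499) = 583.7 kg·m²·rpm.
Combined I = 0.1398 + 0.7244 = 0.8641 kg·m².
ω_f = L / I = 583.7 / 0.8641 = 675.5 rpm.

|ω_f| ≈ 675 rpm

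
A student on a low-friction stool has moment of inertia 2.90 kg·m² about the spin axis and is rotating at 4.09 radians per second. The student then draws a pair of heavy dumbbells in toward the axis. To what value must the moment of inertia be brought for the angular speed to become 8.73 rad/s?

No external torque acts about the spin axis, so angular momentum is conserved.
I₂ = I₁ω₁ / ω₂ = (2.90)(4.09) / (8.73) = 1.359 kg·m².

I₂ ≈ 1.36 kg·m²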